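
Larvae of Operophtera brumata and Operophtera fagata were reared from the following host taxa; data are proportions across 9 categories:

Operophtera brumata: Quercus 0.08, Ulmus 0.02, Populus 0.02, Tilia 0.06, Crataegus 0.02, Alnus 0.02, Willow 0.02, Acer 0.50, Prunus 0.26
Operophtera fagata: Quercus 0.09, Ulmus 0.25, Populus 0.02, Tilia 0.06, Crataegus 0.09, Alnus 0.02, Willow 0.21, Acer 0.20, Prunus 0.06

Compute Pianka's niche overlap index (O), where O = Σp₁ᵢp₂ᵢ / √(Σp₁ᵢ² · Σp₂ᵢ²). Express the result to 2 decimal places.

0.58

Σ p₁ᵢp₂ᵢ = 0.0072 + 0.0050 + 0.0004 + 0.0036 + 0.0018 + 0.0004 + 0.0042 + 0.1000 + 0.0156 = 0.1382
Σp_1ᵢ² = 0.08² + 0.02² + 0.02² + 0.06² + 0.02² + 0.02² + 0.02² + 0.50² + 0.26² = 0.0064 + 0.0004 + 0.0004 + 0.0036 + 0.0004 + 0.0004 + 0.0004 + 0.2500 + 0.0676 = 0.3296
Σp_2ᵢ² = 0.09² + 0.25² + 0.02² + 0.06² + 0.09² + 0.02² + 0.21² + 0.20² + 0.06² = 0.0081 + 0.0625 + 0.0004 + 0.0036 + 0.0081 + 0.0004 + 0.0441 + 0.0400 + 0.0036 = 0.1708
O = 0.1382 / √(0.3296 × 0.1708) = 0.1382 / 0.23727 = 0.5825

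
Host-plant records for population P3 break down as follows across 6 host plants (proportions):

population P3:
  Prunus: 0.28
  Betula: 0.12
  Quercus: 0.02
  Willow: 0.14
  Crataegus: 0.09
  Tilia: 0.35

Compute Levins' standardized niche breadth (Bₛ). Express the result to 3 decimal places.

0.622

Σpᵢ² = 0.28² + 0.12² + 0.02² + 0.14² + 0.09² + 0.35² = 0.0784 + 0.0144 + 0.0004 + 0.0196 + 0.0081 + 0.1225 = 0.2434
B = 1 / 0.2434 = 4.10846
Bₛ = (B − 1)/(n − 1) = (4.10846 − 1)/(6 − 1) = 3.10846/5 = 0.62169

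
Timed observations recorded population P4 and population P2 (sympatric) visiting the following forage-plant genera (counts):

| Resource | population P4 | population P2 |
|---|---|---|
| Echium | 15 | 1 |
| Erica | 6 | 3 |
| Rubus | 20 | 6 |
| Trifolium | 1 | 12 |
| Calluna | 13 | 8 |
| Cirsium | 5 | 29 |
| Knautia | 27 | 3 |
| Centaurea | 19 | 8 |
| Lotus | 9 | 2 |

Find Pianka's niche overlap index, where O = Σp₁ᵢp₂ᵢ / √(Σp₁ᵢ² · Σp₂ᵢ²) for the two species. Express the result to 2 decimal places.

0.43

Proportions for population P4 (n=115): 15/115=0.1304, 6/115=0.0522, 20/115=0.1739, 1/115=0.0087, 13/115=0.1130, 5/115=0.0435, 27/115=0.2348, 19/115=0.1652, 9/115=0.0783
Proportions for population P2 (n=72): 1/72=0.0139, 3/72=0.0417, 6/72=0.0833, 12/72=0.1667, 8/72=0.1111, 29/72=0.4028, 3/72=0.0417, 8/72=0.1111, 2/72=0.0278
Σ p₁ᵢp₂ᵢ = 0.001813 + 0.002177 + 0.014486 + 0.001450 + 0.012554 + 0.017522 + 0.009791 + 0.018354 + 0.002177 = 0.080324
Σp_1ᵢ² = 0.1304² + 0.0522² + 0.1739² + 0.0087² + 0.1130² + 0.0435² + 0.2348² + 0.1652² + 0.0783² = 0.017004 + 0.002725 + 0.030241 + 0.000076 + 0.012769 + 0.001892 + 0.055131 + 0.027291 + 0.006131 = 0.153260
Σp_2ᵢ² = 0.0139² + 0.0417² + 0.0833² + 0.1667² + 0.1111² + 0.4028² + 0.0417² + 0.1111² + 0.0278² = 0.000193 + 0.001739 + 0.006939 + 0.027789 + 0.012343 + 0.162248 + 0.001739 + 0.012343 + 0.000773 = 0.226106
O = 0.080324 / √(0.153260 × 0.226106) = 0.080324 / 0.1861532 = 0.4315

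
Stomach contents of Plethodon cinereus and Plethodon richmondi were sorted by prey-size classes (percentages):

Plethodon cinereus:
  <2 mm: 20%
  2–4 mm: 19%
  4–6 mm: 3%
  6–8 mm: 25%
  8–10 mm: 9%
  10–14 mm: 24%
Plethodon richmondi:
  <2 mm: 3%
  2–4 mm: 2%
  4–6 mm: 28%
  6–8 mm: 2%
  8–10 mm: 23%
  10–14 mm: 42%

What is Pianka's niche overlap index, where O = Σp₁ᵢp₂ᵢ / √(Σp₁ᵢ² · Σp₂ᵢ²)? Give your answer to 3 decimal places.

Convert percentages to proportions (divide by 100).
Σ p₁ᵢp₂ᵢ = 0.0060 + 0.0038 + 0.0084 + 0.0050 + 0.0207 + 0.1008 = 0.1447
Σp_1ᵢ² = 0.20² + 0.19² + 0.03² + 0.25² + 0.09² + 0.24² = 0.0400 + 0.0361 + 0.0009 + 0.0625 + 0.0081 + 0.0576 = 0.2052
Σp_2ᵢ² = 0.03² + 0.02² + 0.28² + 0.02² + 0.23² + 0.42² = 0.0009 + 0.0004 + 0.0784 + 0.0004 + 0.0529 + 0.1764 = 0.3094
O = 0.1447 / √(0.2052 × 0.3094) = 0.1447 / 0.251970 = 0.57427

0.574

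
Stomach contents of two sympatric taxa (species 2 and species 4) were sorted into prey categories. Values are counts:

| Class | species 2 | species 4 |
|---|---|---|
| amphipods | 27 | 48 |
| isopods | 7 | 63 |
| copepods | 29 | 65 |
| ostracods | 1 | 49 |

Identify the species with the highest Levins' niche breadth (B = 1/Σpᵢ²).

Proportions for species 2 (n=64): 27/64=0.4219, 7/64=0.1094, 29/64=0.4531, 1/64=0.0156
Proportions for species 4 (n=225): 48/225=0.2133, 63/225=0.2800, 65/225=0.2889, 49/225=0.2178
Σp_2ᵢ² = 0.4219² + 0.1094² + 0.4531² + 0.0156² = 0.178000 + 0.011968 + 0.205300 + 0.000243 = 0.395511
B_2 = 1 / 0.395511 = 2.5284
Σp_4ᵢ² = 0.2133² + 0.2800² + 0.2889² + 0.2178² = 0.045497 + 0.078400 + 0.083463 + 0.047437 = 0.254797
B_4 = 1 / 0.254797 = 3.9247
Highest B → broadest niche (most generalist): species 4 (B = 3.92).

species 4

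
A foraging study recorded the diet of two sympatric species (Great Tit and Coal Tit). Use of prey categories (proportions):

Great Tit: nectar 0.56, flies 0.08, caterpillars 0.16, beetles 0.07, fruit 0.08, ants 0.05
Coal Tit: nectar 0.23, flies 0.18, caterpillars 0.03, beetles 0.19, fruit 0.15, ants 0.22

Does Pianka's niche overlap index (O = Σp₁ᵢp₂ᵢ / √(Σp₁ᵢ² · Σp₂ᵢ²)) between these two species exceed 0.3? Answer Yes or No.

Yes

Σ p₁ᵢp₂ᵢ = 0.1288 + 0.0144 + 0.0048 + 0.0133 + 0.0120 + 0.0110 = 0.1843
Σp_1ᵢ² = 0.56² + 0.08² + 0.16² + 0.07² + 0.08² + 0.05² = 0.3136 + 0.0064 + 0.0256 + 0.0049 + 0.0064 + 0.0025 = 0.3594
Σp_2ᵢ² = 0.23² + 0.18² + 0.03² + 0.19² + 0.15² + 0.22² = 0.0529 + 0.0324 + 0.0009 + 0.0361 + 0.0225 + 0.0484 = 0.1932
O = 0.1843 / √(0.3594 × 0.1932) = 0.1843 / 0.26351 = 0.6994
O = 0.6994 > 0.3 → Yes.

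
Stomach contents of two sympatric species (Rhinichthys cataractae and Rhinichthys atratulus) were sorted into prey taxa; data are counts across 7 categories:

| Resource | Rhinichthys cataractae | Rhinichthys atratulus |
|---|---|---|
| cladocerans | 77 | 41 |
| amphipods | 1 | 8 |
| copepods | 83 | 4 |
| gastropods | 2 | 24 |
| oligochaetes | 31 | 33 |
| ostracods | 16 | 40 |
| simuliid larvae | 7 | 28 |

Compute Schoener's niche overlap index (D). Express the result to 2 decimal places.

0.52

Proportions for Rhinichthys cataractae (n=217): 77/217=0.3548, 1/217=0.0046, 83/217=0.3825, 2/217=0.0092, 31/217=0.1429, 16/217=0.0737, 7/217=0.0323
Proportions for Rhinichthys atratulus (n=178): 41/178=0.2303, 8/178=0.0449, 4/178=0.0225, 24/178=0.1348, 33/178=0.1854, 40/178=0.2247, 28/178=0.1573
Σ|p₁ᵢ − p₂ᵢ| = 0.1245 + 0.0403 + 0.3600 + 0.1256 + 0.0425 + 0.1510 + 0.1250 = 0.9689
D = 1 − ½ × 0.9689 = 1 − 0.48445 = 0.51555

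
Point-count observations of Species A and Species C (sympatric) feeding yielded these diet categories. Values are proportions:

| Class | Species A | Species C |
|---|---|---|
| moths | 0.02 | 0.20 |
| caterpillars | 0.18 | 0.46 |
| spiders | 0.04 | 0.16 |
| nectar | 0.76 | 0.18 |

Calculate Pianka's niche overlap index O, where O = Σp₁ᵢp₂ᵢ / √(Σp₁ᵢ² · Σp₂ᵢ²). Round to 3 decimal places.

0.528

Σ p₁ᵢp₂ᵢ = 0.0040 + 0.0828 + 0.0064 + 0.1368 = 0.2300
Σp_1ᵢ² = 0.02² + 0.18² + 0.04² + 0.76² = 0.0004 + 0.0324 + 0.0016 + 0.5776 = 0.6120
Σp_2ᵢ² = 0.20² + 0.46² + 0.16² + 0.18² = 0.0400 + 0.2116 + 0.0256 + 0.0324 = 0.3096
O = 0.2300 / √(0.6120 × 0.3096) = 0.2300 / 0.435287 = 0.52839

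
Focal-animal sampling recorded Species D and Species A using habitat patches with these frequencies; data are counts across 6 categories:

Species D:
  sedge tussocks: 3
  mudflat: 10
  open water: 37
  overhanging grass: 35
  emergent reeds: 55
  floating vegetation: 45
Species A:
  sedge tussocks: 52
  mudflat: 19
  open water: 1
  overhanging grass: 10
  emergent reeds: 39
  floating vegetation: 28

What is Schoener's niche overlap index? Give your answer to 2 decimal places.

Proportions for Species D (n=185): 3/185=0.0162, 10/185=0.0541, 37/185=0.2000, 35/185=0.1892, 55/185=0.2973, 45/185=0.2432
Proportions for Species A (n=149): 52/149=0.3490, 19/149=0.1275, 1/149=0.0067, 10/149=0.0671, 39/149=0.2617, 28/149=0.1879
Σ|p₁ᵢ − p₂ᵢ| = 0.3328 + 0.0734 + 0.1933 + 0.1221 + 0.0356 + 0.0553 = 0.8125
D = 1 − ½ × 0.8125 = 1 − 0.40625 = 0.59375

0.59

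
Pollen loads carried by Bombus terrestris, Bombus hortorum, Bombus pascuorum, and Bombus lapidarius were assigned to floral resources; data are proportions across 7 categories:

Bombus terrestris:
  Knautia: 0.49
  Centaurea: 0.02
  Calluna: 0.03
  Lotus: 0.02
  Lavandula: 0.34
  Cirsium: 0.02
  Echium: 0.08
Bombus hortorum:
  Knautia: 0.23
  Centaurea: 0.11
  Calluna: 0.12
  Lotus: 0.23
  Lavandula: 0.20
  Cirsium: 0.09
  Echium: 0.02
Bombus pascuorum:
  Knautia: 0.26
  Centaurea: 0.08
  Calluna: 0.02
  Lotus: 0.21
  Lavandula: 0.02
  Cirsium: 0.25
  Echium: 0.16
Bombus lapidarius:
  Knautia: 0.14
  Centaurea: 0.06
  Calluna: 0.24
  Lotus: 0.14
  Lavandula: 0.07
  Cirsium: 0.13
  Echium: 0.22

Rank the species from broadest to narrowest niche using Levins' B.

Σp_terrᵢ² = 0.49² + 0.02² + 0.03² + 0.02² + 0.34² + 0.02² + 0.08² = 0.2401 + 0.0004 + 0.0009 + 0.0004 + 0.1156 + 0.0004 + 0.0064 = 0.3642
B_terr = 1 / 0.3642 = 2.7457
Σp_hortᵢ² = 0.23² + 0.11² + 0.12² + 0.23² + 0.20² + 0.09² + 0.02² = 0.0529 + 0.0121 + 0.0144 + 0.0529 + 0.0400 + 0.0081 + 0.0004 = 0.1808
B_hort = 1 / 0.1808 = 5.5310
Σp_pascᵢ² = 0.26² + 0.08² + 0.02² + 0.21² + 0.02² + 0.25² + 0.16² = 0.0676 + 0.0064 + 0.0004 + 0.0441 + 0.0004 + 0.0625 + 0.0256 = 0.2070
B_pasc = 1 / 0.2070 = 4.8309
Σp_lapiᵢ² = 0.14² + 0.06² + 0.24² + 0.14² + 0.07² + 0.13² + 0.22² = 0.0196 + 0.0036 + 0.0576 + 0.0196 + 0.0049 + 0.0169 + 0.0484 = 0.1706
B_lapi = 1 / 0.1706 = 5.8617
Ranking by B (broadest → narrowest): Bombus lapidarius (5.86) > Bombus hortorum (5.53) > Bombus pascuorum (4.83) > Bombus terrestris (2.75)

Bombus lapidarius > Bombus hortorum > Bombus pascuorum > Bombus terrestris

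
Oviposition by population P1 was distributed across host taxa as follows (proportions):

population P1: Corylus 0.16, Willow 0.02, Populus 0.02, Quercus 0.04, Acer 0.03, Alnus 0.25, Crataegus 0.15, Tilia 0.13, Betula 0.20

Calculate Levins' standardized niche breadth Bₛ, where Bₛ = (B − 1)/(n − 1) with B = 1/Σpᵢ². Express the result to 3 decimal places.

0.607

Σpᵢ² = 0.16² + 0.02² + 0.02² + 0.04² + 0.03² + 0.25² + 0.15² + 0.13² + 0.20² = 0.0256 + 0.0004 + 0.0004 + 0.0016 + 0.0009 + 0.0625 + 0.0225 + 0.0169 + 0.0400 = 0.1708
B = 1 / 0.1708 = 5.85480
Bₛ = (B − 1)/(n − 1) = (5.85480 − 1)/(9 − 1) = 4.85480/8 = 0.60685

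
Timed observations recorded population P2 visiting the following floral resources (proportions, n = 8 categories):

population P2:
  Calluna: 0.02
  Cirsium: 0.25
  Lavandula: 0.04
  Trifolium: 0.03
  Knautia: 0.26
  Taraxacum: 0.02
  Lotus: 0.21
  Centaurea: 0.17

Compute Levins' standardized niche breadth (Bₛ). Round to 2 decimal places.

Σpᵢ² = 0.02² + 0.25² + 0.04² + 0.03² + 0.26² + 0.02² + 0.21² + 0.17² = 0.0004 + 0.0625 + 0.0016 + 0.0009 + 0.0676 + 0.0004 + 0.0441 + 0.0289 = 0.2064
B = 1 / 0.2064 = 4.8450
Bₛ = (B − 1)/(n − 1) = (4.8450 − 1)/(8 − 1) = 3.8450/7 = 0.5493

0.55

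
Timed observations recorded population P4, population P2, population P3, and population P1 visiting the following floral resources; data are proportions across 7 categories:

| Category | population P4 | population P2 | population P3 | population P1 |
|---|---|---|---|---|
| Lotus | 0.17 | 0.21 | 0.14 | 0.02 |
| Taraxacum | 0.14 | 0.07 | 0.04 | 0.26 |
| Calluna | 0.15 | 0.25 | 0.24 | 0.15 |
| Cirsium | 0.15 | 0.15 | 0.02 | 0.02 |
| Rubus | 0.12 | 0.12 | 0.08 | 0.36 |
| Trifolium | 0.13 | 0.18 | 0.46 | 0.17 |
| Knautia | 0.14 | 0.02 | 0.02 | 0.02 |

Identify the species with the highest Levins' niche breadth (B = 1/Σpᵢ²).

Σp_P4ᵢ² = 0.17² + 0.14² + 0.15² + 0.15² + 0.12² + 0.13² + 0.14² = 0.0289 + 0.0196 + 0.0225 + 0.0225 + 0.0144 + 0.0169 + 0.0196 = 0.1444
B_P4 = 1 / 0.1444 = 6.9252
Σp_P2ᵢ² = 0.21² + 0.07² + 0.25² + 0.15² + 0.12² + 0.18² + 0.02² = 0.0441 + 0.0049 + 0.0625 + 0.0225 + 0.0144 + 0.0324 + 0.0004 = 0.1812
B_P2 = 1 / 0.1812 = 5.5188
Σp_P3ᵢ² = 0.14² + 0.04² + 0.24² + 0.02² + 0.08² + 0.46² + 0.02² = 0.0196 + 0.0016 + 0.0576 + 0.0004 + 0.0064 + 0.2116 + 0.0004 = 0.2976
B_P3 = 1 / 0.2976 = 3.3602
Σp_P1ᵢ² = 0.02² + 0.26² + 0.15² + 0.02² + 0.36² + 0.17² + 0.02² = 0.0004 + 0.0676 + 0.0225 + 0.0004 + 0.1296 + 0.0289 + 0.0004 = 0.2498
B_P1 = 1 / 0.2498 = 4.0032
Highest B → broadest niche (most generalist): population P4 (B = 6.93).

population P4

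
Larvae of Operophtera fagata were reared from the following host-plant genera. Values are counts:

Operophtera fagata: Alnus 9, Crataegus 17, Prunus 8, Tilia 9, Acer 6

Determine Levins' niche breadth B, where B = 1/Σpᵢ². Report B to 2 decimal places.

4.36

Proportions for Operophtera fagata (n=49): 9/49=0.1837, 17/49=0.3469, 8/49=0.1633, 9/49=0.1837, 6/49=0.1224
Σpᵢ² = 0.1837² + 0.3469² + 0.1633² + 0.1837² + 0.1224² = 0.033746 + 0.120340 + 0.026667 + 0.033746 + 0.014982 = 0.229481
B = 1 / 0.229481 = 4.3577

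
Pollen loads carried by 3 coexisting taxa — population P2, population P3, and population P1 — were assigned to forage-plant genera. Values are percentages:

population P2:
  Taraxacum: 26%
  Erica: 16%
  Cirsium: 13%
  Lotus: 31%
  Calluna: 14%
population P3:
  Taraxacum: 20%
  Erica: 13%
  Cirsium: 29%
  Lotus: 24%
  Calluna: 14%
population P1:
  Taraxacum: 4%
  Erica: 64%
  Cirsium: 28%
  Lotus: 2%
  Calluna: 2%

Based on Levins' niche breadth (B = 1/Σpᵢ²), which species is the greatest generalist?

Convert percentages to proportions (divide by 100).
Σp_P2ᵢ² = 0.26² + 0.16² + 0.13² + 0.31² + 0.14² = 0.0676 + 0.0256 + 0.0169 + 0.0961 + 0.0196 = 0.2258
B_P2 = 1 / 0.2258 = 4.4287
Σp_P3ᵢ² = 0.20² + 0.13² + 0.29² + 0.24² + 0.14² = 0.0400 + 0.0169 + 0.0841 + 0.0576 + 0.0196 = 0.2182
B_P3 = 1 / 0.2182 = 4.5830
Σp_P1ᵢ² = 0.04² + 0.64² + 0.28² + 0.02² + 0.02² = 0.0016 + 0.4096 + 0.0784 + 0.0004 + 0.0004 = 0.4904
B_P1 = 1 / 0.4904 = 2.0392
Highest B → broadest niche (most generalist): population P3 (B = 4.58).

population P3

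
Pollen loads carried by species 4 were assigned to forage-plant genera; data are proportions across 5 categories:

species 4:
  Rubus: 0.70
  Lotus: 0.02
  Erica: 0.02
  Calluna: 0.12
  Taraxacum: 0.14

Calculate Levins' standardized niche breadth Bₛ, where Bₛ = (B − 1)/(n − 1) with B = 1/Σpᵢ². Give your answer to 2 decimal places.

Σpᵢ² = 0.70² + 0.02² + 0.02² + 0.12² + 0.14² = 0.4900 + 0.0004 + 0.0004 + 0.0144 + 0.0196 = 0.5248
B = 1 / 0.5248 = 1.9055
Bₛ = (B − 1)/(n − 1) = (1.9055 − 1)/(5 − 1) = 0.9055/4 = 0.2264

0.23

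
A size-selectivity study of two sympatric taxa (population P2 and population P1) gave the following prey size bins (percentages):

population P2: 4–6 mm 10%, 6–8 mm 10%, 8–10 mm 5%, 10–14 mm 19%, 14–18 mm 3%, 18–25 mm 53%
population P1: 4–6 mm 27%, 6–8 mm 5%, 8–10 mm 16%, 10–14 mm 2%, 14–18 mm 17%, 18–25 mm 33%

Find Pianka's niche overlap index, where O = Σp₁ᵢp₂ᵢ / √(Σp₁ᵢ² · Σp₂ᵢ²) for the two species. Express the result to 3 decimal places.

Convert percentages to proportions (divide by 100).
Σ p₁ᵢp₂ᵢ = 0.0270 + 0.0050 + 0.0080 + 0.0038 + 0.0051 + 0.1749 = 0.2238
Σp_1ᵢ² = 0.10² + 0.10² + 0.05² + 0.19² + 0.03² + 0.53² = 0.0100 + 0.0100 + 0.0025 + 0.0361 + 0.0009 + 0.2809 = 0.3404
Σp_2ᵢ² = 0.27² + 0.05² + 0.16² + 0.02² + 0.17² + 0.33² = 0.0729 + 0.0025 + 0.0256 + 0.0004 + 0.0289 + 0.1089 = 0.2392
O = 0.2238 / √(0.3404 × 0.2392) = 0.2238 / 0.285348 = 0.78431

0.784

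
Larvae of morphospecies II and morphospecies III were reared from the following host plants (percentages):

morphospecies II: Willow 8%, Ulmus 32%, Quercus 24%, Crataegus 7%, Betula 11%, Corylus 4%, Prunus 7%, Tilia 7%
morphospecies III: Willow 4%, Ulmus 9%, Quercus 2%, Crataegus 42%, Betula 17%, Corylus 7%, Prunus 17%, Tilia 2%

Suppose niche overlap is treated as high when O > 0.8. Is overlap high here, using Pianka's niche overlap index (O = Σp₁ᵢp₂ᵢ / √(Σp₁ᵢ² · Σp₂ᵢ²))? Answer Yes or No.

Convert percentages to proportions (divide by 100).
Σ p₁ᵢp₂ᵢ = 0.0032 + 0.0288 + 0.0048 + 0.0294 + 0.0187 + 0.0028 + 0.0119 + 0.0014 = 0.1010
Σp_1ᵢ² = 0.08² + 0.32² + 0.24² + 0.07² + 0.11² + 0.04² + 0.07² + 0.07² = 0.0064 + 0.1024 + 0.0576 + 0.0049 + 0.0121 + 0.0016 + 0.0049 + 0.0049 = 0.1948
Σp_2ᵢ² = 0.04² + 0.09² + 0.02² + 0.42² + 0.17² + 0.07² + 0.17² + 0.02² = 0.0016 + 0.0081 + 0.0004 + 0.1764 + 0.0289 + 0.0049 + 0.0289 + 0.0004 = 0.2496
O = 0.1010 / √(0.1948 × 0.2496) = 0.1010 / 0.22050 = 0.4580
O = 0.4580 < 0.8 → No.

No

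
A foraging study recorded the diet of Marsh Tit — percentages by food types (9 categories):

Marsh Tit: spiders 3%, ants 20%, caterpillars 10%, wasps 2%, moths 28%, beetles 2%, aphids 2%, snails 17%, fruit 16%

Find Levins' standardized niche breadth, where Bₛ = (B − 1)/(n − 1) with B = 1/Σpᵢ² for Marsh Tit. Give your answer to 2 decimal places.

Convert percentages to proportions (divide by 100).
Σpᵢ² = 0.03² + 0.20² + 0.10² + 0.02² + 0.28² + 0.02² + 0.02² + 0.17² + 0.16² = 0.0009 + 0.0400 + 0.0100 + 0.0004 + 0.0784 + 0.0004 + 0.0004 + 0.0289 + 0.0256 = 0.1850
B = 1 / 0.1850 = 5.4054
Bₛ = (B − 1)/(n − 1) = (5.4054 − 1)/(9 − 1) = 4.4054/8 = 0.5507

0.55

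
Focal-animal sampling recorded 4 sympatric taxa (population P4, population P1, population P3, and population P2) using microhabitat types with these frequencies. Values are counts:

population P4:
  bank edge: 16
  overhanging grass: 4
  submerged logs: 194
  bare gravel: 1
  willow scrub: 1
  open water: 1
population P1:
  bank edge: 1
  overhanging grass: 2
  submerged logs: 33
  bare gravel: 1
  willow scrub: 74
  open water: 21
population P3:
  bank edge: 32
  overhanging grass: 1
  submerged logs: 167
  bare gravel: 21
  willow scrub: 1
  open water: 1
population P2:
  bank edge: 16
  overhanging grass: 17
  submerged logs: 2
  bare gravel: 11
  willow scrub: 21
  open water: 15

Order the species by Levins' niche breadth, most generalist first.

Proportions for population P4 (n=217): 16/217=0.0737, 4/217=0.0184, 194/217=0.8940, 1/217=0.0046, 1/217=0.0046, 1/217=0.0046
Proportions for population P1 (n=132): 1/132=0.0076, 2/132=0.0152, 33/132=0.2500, 1/132=0.0076, 74/132=0.5606, 21/132=0.1591
Proportions for population P3 (n=223): 32/223=0.1435, 1/223=0.0045, 167/223=0.7489, 21/223=0.0942, 1/223=0.0045, 1/223=0.0045
Proportions for population P2 (n=82): 16/82=0.1951, 17/82=0.2073, 2/82=0.0244, 11/82=0.1341, 21/82=0.2561, 15/82=0.1829
Σp_P4ᵢ² = 0.0737² + 0.0184² + 0.8940² + 0.0046² + 0.0046² + 0.0046² = 0.005432 + 0.000339 + 0.799236 + 0.000021 + 0.000021 + 0.000021 = 0.805070
B_P4 = 1 / 0.805070 = 1.2421
Σp_P1ᵢ² = 0.0076² + 0.0152² + 0.2500² + 0.0076² + 0.5606² + 0.1591² = 0.000058 + 0.000231 + 0.062500 + 0.000058 + 0.314272 + 0.025313 = 0.402432
B_P1 = 1 / 0.402432 = 2.4849
Σp_P3ᵢ² = 0.1435² + 0.0045² + 0.7489² + 0.0942² + 0.0045² + 0.0045² = 0.020592 + 0.000020 + 0.560851 + 0.008874 + 0.000020 + 0.000020 = 0.590377
B_P3 = 1 / 0.590377 = 1.6938
Σp_P2ᵢ² = 0.1951² + 0.2073² + 0.0244² + 0.1341² + 0.2561² + 0.1829² = 0.038064 + 0.042973 + 0.000595 + 0.017983 + 0.065587 + 0.033452 = 0.198654
B_P2 = 1 / 0.198654 = 5.0339
Ranking by B (broadest → narrowest): population P2 (5.03) > population P1 (2.48) > population P3 (1.69) > population P4 (1.24)

population P2 > population P1 > population P3 > population P4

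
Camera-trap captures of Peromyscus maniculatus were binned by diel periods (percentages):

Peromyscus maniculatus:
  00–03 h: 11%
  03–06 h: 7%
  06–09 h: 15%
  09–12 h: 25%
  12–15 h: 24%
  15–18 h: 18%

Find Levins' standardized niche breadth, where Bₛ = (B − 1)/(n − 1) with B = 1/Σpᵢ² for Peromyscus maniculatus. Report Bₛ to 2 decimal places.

0.84

Convert percentages to proportions (divide by 100).
Σpᵢ² = 0.11² + 0.07² + 0.15² + 0.25² + 0.24² + 0.18² = 0.0121 + 0.0049 + 0.0225 + 0.0625 + 0.0576 + 0.0324 = 0.1920
B = 1 / 0.1920 = 5.2083
Bₛ = (B − 1)/(n − 1) = (5.2083 − 1)/(6 − 1) = 4.2083/5 = 0.8417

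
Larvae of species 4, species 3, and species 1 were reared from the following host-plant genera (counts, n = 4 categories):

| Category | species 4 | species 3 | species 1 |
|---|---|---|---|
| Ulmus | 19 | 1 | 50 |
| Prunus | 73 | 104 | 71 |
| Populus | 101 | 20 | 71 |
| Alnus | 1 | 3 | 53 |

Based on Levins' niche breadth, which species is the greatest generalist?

Proportions for species 4 (n=194): 19/194=0.0979, 73/194=0.3763, 101/194=0.5206, 1/194=0.0052
Proportions for species 3 (n=128): 1/128=0.0078, 104/128=0.8125, 20/128=0.1563, 3/128=0.0234
Proportions for species 1 (n=245): 50/245=0.2041, 71/245=0.2898, 71/245=0.2898, 53/245=0.2163
Σp_4ᵢ² = 0.0979² + 0.3763² + 0.5206² + 0.0052² = 0.009584 + 0.141602 + 0.271024 + 0.000027 = 0.422237
B_4 = 1 / 0.422237 = 2.3683
Σp_3ᵢ² = 0.0078² + 0.8125² + 0.1563² + 0.0234² = 0.000061 + 0.660156 + 0.024430 + 0.000548 = 0.685195
B_3 = 1 / 0.685195 = 1.4594
Σp_1ᵢ² = 0.2041² + 0.2898² + 0.2898² + 0.2163² = 0.041657 + 0.083984 + 0.083984 + 0.046786 = 0.256411
B_1 = 1 / 0.256411 = 3.9000
Highest B → broadest niche (most generalist): species 1 (B = 3.90).

species 1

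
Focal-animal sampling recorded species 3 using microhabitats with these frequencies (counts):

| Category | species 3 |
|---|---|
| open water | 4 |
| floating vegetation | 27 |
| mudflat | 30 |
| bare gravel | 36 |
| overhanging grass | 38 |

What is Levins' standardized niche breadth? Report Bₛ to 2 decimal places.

Proportions for species 3 (n=135): 4/135=0.0296, 27/135=0.2000, 30/135=0.2222, 36/135=0.2667, 38/135=0.2815
Σpᵢ² = 0.0296² + 0.2000² + 0.2222² + 0.2667² + 0.2815² = 0.000876 + 0.040000 + 0.049373 + 0.071129 + 0.079242 = 0.240620
B = 1 / 0.240620 = 4.1559
Bₛ = (B − 1)/(n − 1) = (4.1559 − 1)/(5 − 1) = 3.1559/4 = 0.7890

0.79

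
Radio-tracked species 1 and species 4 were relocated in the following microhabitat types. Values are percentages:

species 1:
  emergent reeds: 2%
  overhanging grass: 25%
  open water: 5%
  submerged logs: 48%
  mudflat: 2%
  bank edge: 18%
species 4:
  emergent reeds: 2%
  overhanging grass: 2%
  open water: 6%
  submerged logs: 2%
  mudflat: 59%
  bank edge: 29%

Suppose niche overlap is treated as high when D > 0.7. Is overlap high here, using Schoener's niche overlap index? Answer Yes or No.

Convert percentages to proportions (divide by 100).
Σ|p₁ᵢ − p₂ᵢ| = 0.00 + 0.23 + 0.01 + 0.46 + 0.57 + 0.11 = 1.38
D = 1 − ½ × 1.38 = 1 − 0.690 = 0.3100
D = 0.3100 < 0.7 → No.

No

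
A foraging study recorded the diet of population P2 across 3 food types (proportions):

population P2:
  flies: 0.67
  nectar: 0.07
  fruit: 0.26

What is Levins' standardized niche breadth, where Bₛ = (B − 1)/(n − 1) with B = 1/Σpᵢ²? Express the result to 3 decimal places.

Σpᵢ² = 0.67² + 0.07² + 0.26² = 0.4489 + 0.0049 + 0.0676 = 0.5214
B = 1 / 0.5214 = 1.91791
Bₛ = (B − 1)/(n − 1) = (1.91791 − 1)/(3 − 1) = 0.91791/2 = 0.45896

0.459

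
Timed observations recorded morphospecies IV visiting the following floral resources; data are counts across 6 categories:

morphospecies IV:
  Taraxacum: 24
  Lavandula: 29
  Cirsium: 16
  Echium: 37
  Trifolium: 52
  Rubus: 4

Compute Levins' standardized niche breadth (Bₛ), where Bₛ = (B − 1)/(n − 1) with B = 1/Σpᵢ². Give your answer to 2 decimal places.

Proportions for morphospecies IV (n=162): 24/162=0.1481, 29/162=0.1790, 16/162=0.0988, 37/162=0.2284, 52/162=0.3210, 4/162=0.0247
Σpᵢ² = 0.1481² + 0.1790² + 0.0988² + 0.2284² + 0.3210² + 0.0247² = 0.021934 + 0.032041 + 0.009761 + 0.052167 + 0.103041 + 0.000610 = 0.219554
B = 1 / 0.219554 = 4.5547
Bₛ = (B − 1)/(n − 1) = (4.5547 − 1)/(6 − 1) = 3.5547/5 = 0.7109

0.71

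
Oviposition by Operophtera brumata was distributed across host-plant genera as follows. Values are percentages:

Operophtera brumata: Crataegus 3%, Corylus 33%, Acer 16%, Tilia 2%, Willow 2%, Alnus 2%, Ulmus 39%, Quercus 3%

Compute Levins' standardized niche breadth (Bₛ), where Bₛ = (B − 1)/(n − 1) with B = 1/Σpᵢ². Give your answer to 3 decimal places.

Convert percentages to proportions (divide by 100).
Σpᵢ² = 0.03² + 0.33² + 0.16² + 0.02² + 0.02² + 0.02² + 0.39² + 0.03² = 0.0009 + 0.1089 + 0.0256 + 0.0004 + 0.0004 + 0.0004 + 0.1521 + 0.0009 = 0.2896
B = 1 / 0.2896 = 3.45304
Bₛ = (B − 1)/(n − 1) = (3.45304 − 1)/(8 − 1) = 2.45304/7 = 0.35043

0.350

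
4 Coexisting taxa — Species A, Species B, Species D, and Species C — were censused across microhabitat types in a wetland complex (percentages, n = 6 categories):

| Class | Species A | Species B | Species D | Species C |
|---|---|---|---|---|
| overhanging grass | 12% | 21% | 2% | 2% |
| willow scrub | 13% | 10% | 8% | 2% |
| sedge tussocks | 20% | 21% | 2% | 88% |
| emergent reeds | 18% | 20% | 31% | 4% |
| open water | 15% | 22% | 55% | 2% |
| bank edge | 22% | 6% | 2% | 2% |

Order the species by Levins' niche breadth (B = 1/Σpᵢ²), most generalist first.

Species A > Species B > Species D > Species C

Convert percentages to proportions (divide by 100).
Σp_Aᵢ² = 0.12² + 0.13² + 0.20² + 0.18² + 0.15² + 0.22² = 0.0144 + 0.0169 + 0.0400 + 0.0324 + 0.0225 + 0.0484 = 0.1746
B_A = 1 / 0.1746 = 5.7274
Σp_Bᵢ² = 0.21² + 0.10² + 0.21² + 0.20² + 0.22² + 0.06² = 0.0441 + 0.0100 + 0.0441 + 0.0400 + 0.0484 + 0.0036 = 0.1902
B_B = 1 / 0.1902 = 5.2576
Σp_Dᵢ² = 0.02² + 0.08² + 0.02² + 0.31² + 0.55² + 0.02² = 0.0004 + 0.0064 + 0.0004 + 0.0961 + 0.3025 + 0.0004 = 0.4062
B_D = 1 / 0.4062 = 2.4618
Σp_Cᵢ² = 0.02² + 0.02² + 0.88² + 0.04² + 0.02² + 0.02² = 0.0004 + 0.0004 + 0.7744 + 0.0016 + 0.0004 + 0.0004 = 0.7776
B_C = 1 / 0.7776 = 1.2860
Ranking by B (broadest → narrowest): Species A (5.73) > Species B (5.26) > Species D (2.46) > Species C (1.29)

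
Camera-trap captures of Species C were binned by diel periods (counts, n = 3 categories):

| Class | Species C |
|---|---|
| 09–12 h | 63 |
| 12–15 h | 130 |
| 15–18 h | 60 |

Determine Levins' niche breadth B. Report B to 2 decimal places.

Proportions for Species C (n=253): 63/253=0.2490, 130/253=0.5138, 60/253=0.2372
Σpᵢ² = 0.2490² + 0.5138² + 0.2372² = 0.062001 + 0.263990 + 0.056264 = 0.382255
B = 1 / 0.382255 = 2.6161

2.62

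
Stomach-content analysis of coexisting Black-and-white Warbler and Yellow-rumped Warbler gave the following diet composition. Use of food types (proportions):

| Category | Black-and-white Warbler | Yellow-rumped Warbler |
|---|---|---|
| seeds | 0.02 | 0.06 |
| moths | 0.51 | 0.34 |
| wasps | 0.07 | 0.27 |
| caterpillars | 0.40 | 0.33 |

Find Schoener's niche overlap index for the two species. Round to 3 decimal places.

Σ|p₁ᵢ − p₂ᵢ| = 0.04 + 0.17 + 0.20 + 0.07 = 0.48
D = 1 − ½ × 0.48 = 1 − 0.240 = 0.76000

0.760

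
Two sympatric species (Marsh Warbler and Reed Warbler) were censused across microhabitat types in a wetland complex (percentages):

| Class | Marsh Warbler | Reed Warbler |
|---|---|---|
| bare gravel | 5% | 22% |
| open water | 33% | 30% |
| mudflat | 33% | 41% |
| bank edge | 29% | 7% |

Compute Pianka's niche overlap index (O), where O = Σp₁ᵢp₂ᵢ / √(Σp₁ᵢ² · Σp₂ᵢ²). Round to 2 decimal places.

Convert percentages to proportions (divide by 100).
Σ p₁ᵢp₂ᵢ = 0.0110 + 0.0990 + 0.1353 + 0.0203 = 0.2656
Σp_1ᵢ² = 0.05² + 0.33² + 0.33² + 0.29² = 0.0025 + 0.1089 + 0.1089 + 0.0841 = 0.3044
Σp_2ᵢ² = 0.22² + 0.30² + 0.41² + 0.07² = 0.0484 + 0.0900 + 0.1681 + 0.0049 = 0.3114
O = 0.2656 / √(0.3044 × 0.3114) = 0.2656 / 0.30788 = 0.8627

0.86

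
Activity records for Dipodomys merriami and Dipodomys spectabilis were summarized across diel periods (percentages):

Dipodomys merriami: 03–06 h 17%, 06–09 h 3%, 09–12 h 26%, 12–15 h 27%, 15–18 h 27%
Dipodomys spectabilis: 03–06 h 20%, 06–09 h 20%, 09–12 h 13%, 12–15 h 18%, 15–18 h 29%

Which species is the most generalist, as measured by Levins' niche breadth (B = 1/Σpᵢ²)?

Convert percentages to proportions (divide by 100).
Σp_merrᵢ² = 0.17² + 0.03² + 0.26² + 0.27² + 0.27² = 0.0289 + 0.0009 + 0.0676 + 0.0729 + 0.0729 = 0.2432
B_merr = 1 / 0.2432 = 4.1118
Σp_specᵢ² = 0.20² + 0.20² + 0.13² + 0.18² + 0.29² = 0.0400 + 0.0400 + 0.0169 + 0.0324 + 0.0841 = 0.2134
B_spec = 1 / 0.2134 = 4.6860
Highest B → broadest niche (most generalist): Dipodomys spectabilis (B = 4.69).

Dipodomys spectabilis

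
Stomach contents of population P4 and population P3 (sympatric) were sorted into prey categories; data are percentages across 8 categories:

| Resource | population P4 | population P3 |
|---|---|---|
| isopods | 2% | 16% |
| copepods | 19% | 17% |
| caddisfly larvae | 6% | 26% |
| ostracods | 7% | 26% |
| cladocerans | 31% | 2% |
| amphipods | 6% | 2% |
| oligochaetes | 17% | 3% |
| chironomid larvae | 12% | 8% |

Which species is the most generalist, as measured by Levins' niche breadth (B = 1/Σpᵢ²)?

population P4

Convert percentages to proportions (divide by 100).
Σp_P4ᵢ² = 0.02² + 0.19² + 0.06² + 0.07² + 0.31² + 0.06² + 0.17² + 0.12² = 0.0004 + 0.0361 + 0.0036 + 0.0049 + 0.0961 + 0.0036 + 0.0289 + 0.0144 = 0.1880
B_P4 = 1 / 0.1880 = 5.3191
Σp_P3ᵢ² = 0.16² + 0.17² + 0.26² + 0.26² + 0.02² + 0.02² + 0.03² + 0.08² = 0.0256 + 0.0289 + 0.0676 + 0.0676 + 0.0004 + 0.0004 + 0.0009 + 0.0064 = 0.1978
B_P3 = 1 / 0.1978 = 5.0556
Highest B → broadest niche (most generalist): population P4 (B = 5.32).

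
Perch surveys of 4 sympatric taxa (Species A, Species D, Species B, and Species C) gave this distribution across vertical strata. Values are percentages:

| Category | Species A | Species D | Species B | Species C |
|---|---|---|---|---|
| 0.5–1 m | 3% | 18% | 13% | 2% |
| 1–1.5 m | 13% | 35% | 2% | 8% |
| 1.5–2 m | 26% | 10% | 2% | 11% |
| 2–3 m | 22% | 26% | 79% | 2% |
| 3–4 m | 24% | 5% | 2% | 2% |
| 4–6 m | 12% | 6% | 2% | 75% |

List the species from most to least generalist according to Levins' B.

Convert percentages to proportions (divide by 100).
Σp_Aᵢ² = 0.03² + 0.13² + 0.26² + 0.22² + 0.24² + 0.12² = 0.0009 + 0.0169 + 0.0676 + 0.0484 + 0.0576 + 0.0144 = 0.2058
B_A = 1 / 0.2058 = 4.8591
Σp_Dᵢ² = 0.18² + 0.35² + 0.10² + 0.26² + 0.05² + 0.06² = 0.0324 + 0.1225 + 0.0100 + 0.0676 + 0.0025 + 0.0036 = 0.2386
B_D = 1 / 0.2386 = 4.1911
Σp_Bᵢ² = 0.13² + 0.02² + 0.02² + 0.79² + 0.02² + 0.02² = 0.0169 + 0.0004 + 0.0004 + 0.6241 + 0.0004 + 0.0004 = 0.6426
B_B = 1 / 0.6426 = 1.5562
Σp_Cᵢ² = 0.02² + 0.08² + 0.11² + 0.02² + 0.02² + 0.75² = 0.0004 + 0.0064 + 0.0121 + 0.0004 + 0.0004 + 0.5625 = 0.5822
B_C = 1 / 0.5822 = 1.7176
Ranking by B (broadest → narrowest): Species A (4.86) > Species D (4.19) > Species C (1.72) > Species B (1.56)

Species A > Species D > Species C > Species B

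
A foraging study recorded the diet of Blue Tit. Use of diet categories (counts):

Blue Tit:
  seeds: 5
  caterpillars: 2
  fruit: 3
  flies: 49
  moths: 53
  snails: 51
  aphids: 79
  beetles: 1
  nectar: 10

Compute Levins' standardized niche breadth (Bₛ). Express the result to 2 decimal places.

0.44

Proportions for Blue Tit (n=253): 5/253=0.0198, 2/253=0.0079, 3/253=0.0119, 49/253=0.1937, 53/253=0.2095, 51/253=0.2016, 79/253=0.3123, 1/253=0.0040, 10/253=0.0395
Σpᵢ² = 0.0198² + 0.0079² + 0.0119² + 0.1937² + 0.2095² + 0.2016² + 0.3123² + 0.0040² + 0.0395² = 0.000392 + 0.000062 + 0.000142 + 0.037520 + 0.043890 + 0.040643 + 0.097531 + 0.000016 + 0.001560 = 0.221756
B = 1 / 0.221756 = 4.5095
Bₛ = (B − 1)/(n − 1) = (4.5095 − 1)/(9 − 1) = 3.5095/8 = 0.4387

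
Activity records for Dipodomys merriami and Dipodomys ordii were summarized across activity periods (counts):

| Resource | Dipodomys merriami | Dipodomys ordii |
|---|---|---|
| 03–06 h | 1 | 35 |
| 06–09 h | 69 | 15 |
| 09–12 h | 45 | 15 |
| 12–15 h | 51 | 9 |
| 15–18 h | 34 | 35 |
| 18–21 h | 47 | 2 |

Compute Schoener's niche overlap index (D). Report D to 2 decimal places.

0.51

Proportions for Dipodomys merriami (n=247): 1/247=0.0040, 69/247=0.2794, 45/247=0.1822, 51/247=0.2065, 34/247=0.1377, 47/247=0.1903
Proportions for Dipodomys ordii (n=111): 35/111=0.3153, 15/111=0.1351, 15/111=0.1351, 9/111=0.0811, 35/111=0.3153, 2/111=0.0180
Σ|p₁ᵢ − p₂ᵢ| = 0.3113 + 0.1443 + 0.0471 + 0.1254 + 0.1776 + 0.1723 = 0.9780
D = 1 − ½ × 0.9780 = 1 − 0.48900 = 0.51100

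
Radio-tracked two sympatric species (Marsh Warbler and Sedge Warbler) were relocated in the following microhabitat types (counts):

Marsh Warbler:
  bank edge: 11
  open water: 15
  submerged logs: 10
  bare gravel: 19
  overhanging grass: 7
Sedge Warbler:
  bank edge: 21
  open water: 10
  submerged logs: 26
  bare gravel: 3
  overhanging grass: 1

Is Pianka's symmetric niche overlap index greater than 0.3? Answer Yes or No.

Yes

Proportions for Marsh Warbler (n=62): 11/62=0.1774, 15/62=0.2419, 10/62=0.1613, 19/62=0.3065, 7/62=0.1129
Proportions for Sedge Warbler (n=61): 21/61=0.3443, 10/61=0.1639, 26/61=0.4262, 3/61=0.0492, 1/61=0.0164
Σ p₁ᵢp₂ᵢ = 0.061079 + 0.039647 + 0.068746 + 0.015080 + 0.001852 = 0.186404
Σp_1ᵢ² = 0.1774² + 0.2419² + 0.1613² + 0.3065² + 0.1129² = 0.031471 + 0.058516 + 0.026018 + 0.093942 + 0.012746 = 0.222693
Σp_2ᵢ² = 0.3443² + 0.1639² + 0.4262² + 0.0492² + 0.0164² = 0.118542 + 0.026863 + 0.181646 + 0.002421 + 0.000269 = 0.329741
O = 0.186404 / √(0.222693 × 0.329741) = 0.186404 / 0.2709816 = 0.6879
O = 0.6879 > 0.3 → Yes.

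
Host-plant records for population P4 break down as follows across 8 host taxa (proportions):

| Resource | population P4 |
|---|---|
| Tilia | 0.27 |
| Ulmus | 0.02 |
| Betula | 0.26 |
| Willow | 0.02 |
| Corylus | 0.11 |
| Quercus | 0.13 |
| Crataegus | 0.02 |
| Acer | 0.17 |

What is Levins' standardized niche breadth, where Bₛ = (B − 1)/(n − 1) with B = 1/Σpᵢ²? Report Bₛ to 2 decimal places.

0.57

Σpᵢ² = 0.27² + 0.02² + 0.26² + 0.02² + 0.11² + 0.13² + 0.02² + 0.17² = 0.0729 + 0.0004 + 0.0676 + 0.0004 + 0.0121 + 0.0169 + 0.0004 + 0.0289 = 0.1996
B = 1 / 0.1996 = 5.0100
Bₛ = (B − 1)/(n − 1) = (5.0100 − 1)/(8 − 1) = 4.0100/7 = 0.5729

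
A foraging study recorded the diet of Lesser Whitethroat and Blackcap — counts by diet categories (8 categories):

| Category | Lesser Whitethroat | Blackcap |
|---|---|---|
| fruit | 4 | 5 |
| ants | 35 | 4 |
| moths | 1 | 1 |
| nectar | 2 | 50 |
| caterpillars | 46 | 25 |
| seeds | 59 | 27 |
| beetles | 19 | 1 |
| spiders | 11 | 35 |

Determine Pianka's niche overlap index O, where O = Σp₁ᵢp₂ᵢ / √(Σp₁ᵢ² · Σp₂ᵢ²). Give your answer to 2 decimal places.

Proportions for Lesser Whitethroat (n=177): 4/177=0.0226, 35/177=0.1977, 1/177=0.0056, 2/177=0.0113, 46/177=0.2599, 59/177=0.3333, 19/177=0.1073, 11/177=0.0621
Proportions for Blackcap (n=148): 5/148=0.0338, 4/148=0.0270, 1/148=0.0068, 50/148=0.3378, 25/148=0.1689, 27/148=0.1824, 1/148=0.0068, 35/148=0.2365
Σ p₁ᵢp₂ᵢ = 0.000764 + 0.005338 + 0.000038 + 0.003817 + 0.043897 + 0.060794 + 0.000730 + 0.014687 = 0.130065
Σp_1ᵢ² = 0.0226² + 0.1977² + 0.0056² + 0.0113² + 0.2599² + 0.3333² + 0.1073² + 0.0621² = 0.000511 + 0.039085 + 0.000031 + 0.000128 + 0.067548 + 0.111089 + 0.011513 + 0.003856 = 0.233761
Σp_2ᵢ² = 0.0338² + 0.0270² + 0.0068² + 0.3378² + 0.1689² + 0.1824² + 0.0068² + 0.2365² = 0.001142 + 0.000729 + 0.000046 + 0.114109 + 0.028527 + 0.033270 + 0.000046 + 0.055932 = 0.233801
O = 0.130065 / √(0.233761 × 0.233801) = 0.130065 / 0.2337810 = 0.5564

0.56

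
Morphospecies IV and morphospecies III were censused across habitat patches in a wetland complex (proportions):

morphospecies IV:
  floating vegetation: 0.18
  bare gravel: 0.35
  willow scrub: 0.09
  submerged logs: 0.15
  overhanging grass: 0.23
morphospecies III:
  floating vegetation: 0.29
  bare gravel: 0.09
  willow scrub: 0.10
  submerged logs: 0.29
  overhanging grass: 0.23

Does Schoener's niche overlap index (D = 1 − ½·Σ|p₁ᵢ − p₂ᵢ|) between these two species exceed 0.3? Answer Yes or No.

Σ|p₁ᵢ − p₂ᵢ| = 0.11 + 0.26 + 0.01 + 0.14 + 0.00 = 0.52
D = 1 − ½ × 0.52 = 1 − 0.260 = 0.7400
D = 0.7400 > 0.3 → Yes.

Yes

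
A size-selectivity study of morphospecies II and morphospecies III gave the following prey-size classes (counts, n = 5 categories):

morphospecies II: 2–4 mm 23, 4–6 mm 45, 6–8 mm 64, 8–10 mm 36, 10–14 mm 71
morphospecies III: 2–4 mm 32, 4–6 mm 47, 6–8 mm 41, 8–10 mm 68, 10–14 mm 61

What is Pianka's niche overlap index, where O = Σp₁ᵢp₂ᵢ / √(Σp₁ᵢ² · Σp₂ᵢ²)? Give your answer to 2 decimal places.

Proportions for morphospecies II (n=239): 23/239=0.0962, 45/239=0.1883, 64/239=0.2678, 36/239=0.1506, 71/239=0.2971
Proportions for morphospecies III (n=249): 32/249=0.1285, 47/249=0.1888, 41/249=0.1647, 68/249=0.2731, 61/249=0.2450
Σ p₁ᵢp₂ᵢ = 0.012362 + 0.035551 + 0.044107 + 0.041129 + 0.072790 = 0.205939
Σp_1ᵢ² = 0.0962² + 0.1883² + 0.2678² + 0.1506² + 0.2971² = 0.009254 + 0.035457 + 0.071717 + 0.022680 + 0.088268 = 0.227376
Σp_2ᵢ² = 0.1285² + 0.1888² + 0.1647² + 0.2731² + 0.2450² = 0.016512 + 0.035645 + 0.027126 + 0.074584 + 0.060025 = 0.213892
O = 0.205939 / √(0.227376 × 0.213892) = 0.205939 / 0.2205310 = 0.9338

0.93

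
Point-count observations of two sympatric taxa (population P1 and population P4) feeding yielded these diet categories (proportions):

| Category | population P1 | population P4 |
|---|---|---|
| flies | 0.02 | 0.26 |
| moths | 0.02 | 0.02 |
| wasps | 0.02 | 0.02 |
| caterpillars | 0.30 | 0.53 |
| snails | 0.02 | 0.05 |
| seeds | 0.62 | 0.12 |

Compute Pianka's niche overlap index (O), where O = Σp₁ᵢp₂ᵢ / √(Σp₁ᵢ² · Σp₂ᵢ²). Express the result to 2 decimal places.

0.58

Σ p₁ᵢp₂ᵢ = 0.0052 + 0.0004 + 0.0004 + 0.1590 + 0.0010 + 0.0744 = 0.2404
Σp_1ᵢ² = 0.02² + 0.02² + 0.02² + 0.30² + 0.02² + 0.62² = 0.0004 + 0.0004 + 0.0004 + 0.0900 + 0.0004 + 0.3844 = 0.4760
Σp_2ᵢ² = 0.26² + 0.02² + 0.02² + 0.53² + 0.05² + 0.12² = 0.0676 + 0.0004 + 0.0004 + 0.2809 + 0.0025 + 0.0144 = 0.3662
O = 0.2404 / √(0.4760 × 0.3662) = 0.2404 / 0.41751 = 0.5758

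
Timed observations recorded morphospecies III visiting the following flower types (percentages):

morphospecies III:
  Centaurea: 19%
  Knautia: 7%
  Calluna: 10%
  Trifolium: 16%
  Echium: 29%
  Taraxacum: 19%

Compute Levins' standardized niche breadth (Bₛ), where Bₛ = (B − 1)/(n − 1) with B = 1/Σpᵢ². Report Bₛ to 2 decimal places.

Convert percentages to proportions (divide by 100).
Σpᵢ² = 0.19² + 0.07² + 0.10² + 0.16² + 0.29² + 0.19² = 0.0361 + 0.0049 + 0.0100 + 0.0256 + 0.0841 + 0.0361 = 0.1968
B = 1 / 0.1968 = 5.0813
Bₛ = (B − 1)/(n − 1) = (5.0813 − 1)/(6 − 1) = 4.0813/5 = 0.8163

0.82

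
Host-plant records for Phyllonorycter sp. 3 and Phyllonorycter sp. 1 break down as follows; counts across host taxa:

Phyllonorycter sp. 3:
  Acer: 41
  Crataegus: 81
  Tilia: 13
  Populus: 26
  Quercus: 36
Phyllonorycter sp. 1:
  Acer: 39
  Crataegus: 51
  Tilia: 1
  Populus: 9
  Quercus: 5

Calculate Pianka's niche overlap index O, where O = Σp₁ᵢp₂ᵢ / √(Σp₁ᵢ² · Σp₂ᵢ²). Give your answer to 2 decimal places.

Proportions for Phyllonorycter sp. 3 (n=197): 41/197=0.2081, 81/197=0.4112, 13/197=0.0660, 26/197=0.1320, 36/197=0.1827
Proportions for Phyllonorycter sp. 1 (n=105): 39/105=0.3714, 51/105=0.4857, 1/105=0.0095, 9/105=0.0857, 5/105=0.0476
Σ p₁ᵢp₂ᵢ = 0.077288 + 0.199720 + 0.000627 + 0.011312 + 0.008697 = 0.297644
Σp_1ᵢ² = 0.2081² + 0.4112² + 0.0660² + 0.1320² + 0.1827² = 0.043306 + 0.169085 + 0.004356 + 0.017424 + 0.033379 = 0.267550
Σp_2ᵢ² = 0.3714² + 0.4857² + 0.0095² + 0.0857² + 0.0476² = 0.137938 + 0.235904 + 0.000090 + 0.007344 + 0.002266 = 0.383542
O = 0.297644 / √(0.267550 × 0.383542) = 0.297644 / 0.3203384 = 0.9292

0.93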